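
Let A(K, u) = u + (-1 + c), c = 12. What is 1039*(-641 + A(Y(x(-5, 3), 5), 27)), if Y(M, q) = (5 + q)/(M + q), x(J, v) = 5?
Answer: -626517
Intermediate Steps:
Y(M, q) = (5 + q)/(M + q)
A(K, u) = 11 + u (A(K, u) = u + (-1 + 12) = u + 11 = 11 + u)
1039*(-641 + A(Y(x(-5, 3), 5), 27)) = 1039*(-641 + (11 + 27)) = 1039*(-641 + 38) = 1039*(-603) = -626517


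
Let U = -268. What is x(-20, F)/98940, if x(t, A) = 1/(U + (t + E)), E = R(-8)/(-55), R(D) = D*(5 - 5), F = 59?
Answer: -1/28494720 ≈ -3.5094e-8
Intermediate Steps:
R(D) = 0 (R(D) = D*0 = 0)
E = 0 (E = 0/(-55) = 0*(-1/55) = 0)
x(t, A) = 1/(-268 + t) (x(t, A) = 1/(-268 + (t + 0)) = 1/(-268 + t))
x(-20, F)/98940 = 1/(-268 - 20*98940) = (1/98940)/(-288) = -1/288*1/98940 = -1/28494720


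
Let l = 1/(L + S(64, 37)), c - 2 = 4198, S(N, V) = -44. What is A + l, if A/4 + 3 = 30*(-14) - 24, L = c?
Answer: -7430927/4156 ≈ -1788.0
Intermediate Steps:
c = 4200 (c = 2 + 4198 = 4200)
L = 4200
l = 1/4156 (l = 1/(4200 - 44) = 1/4156 ≈ 0.00024062)
A = -1788 (A = -12 + 4*(30*(-14) - 24) = -12 + 4*(-420 - 24) = -12 + 4*(-444) = -12 - 1776 = -1788)
A + l = -1788 + 1/4156 = -7430927/4156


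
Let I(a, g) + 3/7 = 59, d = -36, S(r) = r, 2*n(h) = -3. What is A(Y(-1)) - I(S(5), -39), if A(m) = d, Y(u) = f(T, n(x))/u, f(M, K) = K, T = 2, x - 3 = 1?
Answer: -662/7 ≈ -94.571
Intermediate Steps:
x = 4 (x = 3 + 1 = 4)
n(h) = -3/2 (n(h) = (½)*(-3) = -3/2)
Y(u) = -3/(2*u)
A(m) = -36
I(a, g) = 410/7 (I(a, g) = -3/7 + 59 = 410/7)
A(Y(-1)) - I(S(5), -39) = -36 - 1*410/7 = -36 - 410/7 = -662/7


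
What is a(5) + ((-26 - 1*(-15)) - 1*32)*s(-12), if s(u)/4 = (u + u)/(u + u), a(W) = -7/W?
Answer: -867/5 ≈ -173.40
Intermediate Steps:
s(u) = 4 (s(u) = 4*((u + u)/(u + u)) = 4*((2*u)/((2*u))) = 4*((2*u)*(1/(2*u))) = 4*1 = 4)
a(5) + ((-26 - 1*(-15)) - 1*32)*s(-12) = -7/5 + ((-26 - 1*(-15)) - 1*32)*4 = -7*⅕ + ((-26 + 15) - 32)*4 = -7/5 + (-11 - 32)*4 = -7/5 - 43*4 = -7/5 - 172 = -867/5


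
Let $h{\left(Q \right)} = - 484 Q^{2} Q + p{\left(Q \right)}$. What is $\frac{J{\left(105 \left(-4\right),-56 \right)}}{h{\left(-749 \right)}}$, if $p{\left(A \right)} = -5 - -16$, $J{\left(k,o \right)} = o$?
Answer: $- \frac{56}{203371838527} \approx -2.7536 \cdot 10^{-10}$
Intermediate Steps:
$p{\left(A \right)} = 11$ ($p{\left(A \right)} = -5 + 16 = 11$)
$h{\left(Q \right)} = 11 - 484 Q^{3}$ ($h{\left(Q \right)} = - 484 Q^{2} Q + 11 = - 484 Q^{3} + 11 = 11 - 484 Q^{3}$)
$\frac{J{\left(105 \left(-4\right),-56 \right)}}{h{\left(-749 \right)}} = - \frac{56}{11 - 484 \left(-749\right)^{3}} = - \frac{56}{11 - -203371838516} = - \frac{56}{11 + 203371838516} = - \frac{56}{203371838527}$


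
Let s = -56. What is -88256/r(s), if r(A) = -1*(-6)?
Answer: -44128/3 ≈ -14709.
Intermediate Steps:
r(A) = 6
-88256/r(s) = -88256/6 = -88256*⅙ = -44128/3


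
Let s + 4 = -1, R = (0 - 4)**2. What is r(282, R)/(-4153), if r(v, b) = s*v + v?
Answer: 1128/4153 ≈ 0.27161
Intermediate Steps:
R = 16 (R = (-4)**2 = 16)
s = -5 (s = -4 - 1 = -5)
r(v, b) = -4*v (r(v, b) = -5*v + v = -4*v)
r(282, R)/(-4153) = -4*282/(-4153) = -1128*(-1/4153) = 1128/4153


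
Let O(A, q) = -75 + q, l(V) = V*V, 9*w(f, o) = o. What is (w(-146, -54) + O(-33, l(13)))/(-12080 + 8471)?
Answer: -88/3609 ≈ -0.024383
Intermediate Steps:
w(f, o) = o/9
l(V) = V**2
(w(-146, -54) + O(-33, l(13)))/(-12080 + 8471) = ((1/9)*(-54) + (-75 + 13**2))/(-12080 + 8471) = (-6 + (-75 + 169))/(-3609) = (-6 + 94)*(-1/3609) = 88*(-1/3609) = -88/3609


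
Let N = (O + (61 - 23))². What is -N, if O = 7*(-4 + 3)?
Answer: -961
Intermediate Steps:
O = -7 (O = 7*(-1) = -7)
N = 961 (N = (-7 + (61 - 23))² = (-7 + 38)² = 31² = 961)
-N = -1*961 = -961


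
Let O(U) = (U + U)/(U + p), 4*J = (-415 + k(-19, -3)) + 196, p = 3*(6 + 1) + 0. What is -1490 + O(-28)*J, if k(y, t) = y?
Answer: -1966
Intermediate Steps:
p = 21 (p = 3*7 + 0 = 21 + 0 = 21)
J = -119/2 (J = ((-415 - 19) + 196)/4 = (-434 + 196)/4 = (¼)*(-238) = -119/2 ≈ -59.500)
O(U) = 2*U/(21 + U) (O(U) = (U + U)/(U + 21) = (2*U)/(21 + U) = 2*U/(21 + U))
-1490 + O(-28)*J = -1490 + (2*(-28)/(21 - 28))*(-119/2) = -1490 + (2*(-28)/(-7))*(-119/2) = -1490 + (2*(-28)*(-⅐))*(-119/2) = -1490 + 8*(-119/2) = -1490 - 476 = -1966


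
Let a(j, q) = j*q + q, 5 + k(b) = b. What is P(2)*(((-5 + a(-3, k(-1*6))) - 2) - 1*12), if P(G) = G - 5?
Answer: -9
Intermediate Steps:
P(G) = -5 + G
k(b) = -5 + b
a(j, q) = q + j*q
P(2)*(((-5 + a(-3, k(-1*6))) - 2) - 1*12) = (-5 + 2)*(((-5 + (-5 - 1*6)*(1 - 3)) - 2) - 1*12) = -3*(((-5 + (-5 - 6)*(-2)) - 2) - 12) = -3*(((-5 - 11*(-2)) - 2) - 12) = -3*(((-5 + 22) - 2) - 12) = -3*((17 - 2) - 12) = -3*(15 - 12) = -3*3 = -9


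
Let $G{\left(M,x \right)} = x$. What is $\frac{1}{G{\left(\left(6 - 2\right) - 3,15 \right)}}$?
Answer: $\frac{1}{15} \approx 0.066667$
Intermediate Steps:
$\frac{1}{G{\left(\left(6 - 2\right) - 3,15 \right)}} = \frac{1}{15}$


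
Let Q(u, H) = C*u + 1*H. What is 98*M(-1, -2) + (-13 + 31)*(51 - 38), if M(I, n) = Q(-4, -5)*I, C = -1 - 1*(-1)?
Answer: 724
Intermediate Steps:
C = 0 (C = -1 + 1 = 0)
Q(u, H) = H (Q(u, H) = 0*u + 1*H = 0 + H = H)
M(I, n) = -5*I
98*M(-1, -2) + (-13 + 31)*(51 - 38) = 98*(-5*(-1)) + (-13 + 31)*(51 - 38) = 98*5 + 18*13 = 490 + 234 = 724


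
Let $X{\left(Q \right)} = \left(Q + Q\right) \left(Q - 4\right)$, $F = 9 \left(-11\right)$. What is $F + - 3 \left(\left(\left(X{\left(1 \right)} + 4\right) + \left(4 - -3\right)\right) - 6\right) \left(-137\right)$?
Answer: $-510$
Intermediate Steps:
$F = -99$
$X{\left(Q \right)} = 2 Q \left(-4 + Q\right)$
$F + - 3 \left(\left(\left(X{\left(1 \right)} + 4\right) + \left(4 - -3\right)\right) - 6\right) \left(-137\right) = -99 + - 3 \left(\left(\left(2 \cdot 1 \left(-4 + 1\right) + 4\right) + \left(4 - -3\right)\right) - 6\right) \left(-137\right) = -99 + - 3 \left(\left(\left(2 \cdot 1 \left(-3\right) + 4\right) + \left(4 + 3\right)\right) - 6\right) \left(-137\right) = -99 + - 3 \left(\left(\left(-6 + 4\right) + 7\right) - 6\right) \left(-137\right) = -99 + - 3 \left(\left(-2 + 7\right) - 6\right) \left(-137\right) = -99 + - 3 \left(5 - 6\right) \left(-137\right) = -99 + \left(-3\right) \left(-1\right) \left(-137\right) = -99 + 3 \left(-137\right) = -99 - 411 = -510$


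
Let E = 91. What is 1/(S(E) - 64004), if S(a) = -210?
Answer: -1/64214 ≈ -1.5573e-5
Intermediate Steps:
1/(S(E) - 64004) = 1/(-210 - 64004) = 1/(-64214) = -1/64214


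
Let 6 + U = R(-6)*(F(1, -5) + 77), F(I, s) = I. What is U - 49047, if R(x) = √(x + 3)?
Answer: -49053 + 78*I*√3 ≈ -49053.0 + 135.1*I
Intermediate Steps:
R(x) = √(3 + x)
U = -6 + 78*I*√3 (U = -6 + √(3 - 6)*(1 + 77) = -6 + √(-3)*78 = -6 + (I*√3)*78 = -6 + 78*I*√3 ≈ -6.0 + 135.1*I)
U - 49047 = (-6 + 78*I*√3) - 49047 = -49053 + 78*I*√3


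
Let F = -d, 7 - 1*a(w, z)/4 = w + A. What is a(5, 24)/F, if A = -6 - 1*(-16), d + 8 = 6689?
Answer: 32/6681 ≈ 0.0047897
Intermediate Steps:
d = 6681 (d = -8 + 6689 = 6681)
A = 10 (A = -6 + 16 = 10)
a(w, z) = -12 - 4*w (a(w, z) = 28 - 4*(w + 10) = 28 - 4*(10 + w) = 28 + (-40 - 4*w) = -12 - 4*w)
F = -6681 (F = -1*6681 = -6681)
a(5, 24)/F = (-12 - 4*5)/(-6681) = (-12 - 20)*(-1/6681) = -32*(-1/6681) = 32/6681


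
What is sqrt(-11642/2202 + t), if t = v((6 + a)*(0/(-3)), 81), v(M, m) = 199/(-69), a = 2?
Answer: 2*I*sqrt(145548163)/8441 ≈ 2.8585*I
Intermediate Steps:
v(M, m) = -199/69 (v(M, m) = 199*(-1/69) = -199/69)
t = -199/69 ≈ -2.8841
sqrt(-11642/2202 + t) = sqrt(-11642/2202 - 199/69) = sqrt(-11642*1/2202 - 199/69) = sqrt(-5821/1101 - 199/69) = sqrt(-68972/8441) = 2*I*sqrt(145548163)/8441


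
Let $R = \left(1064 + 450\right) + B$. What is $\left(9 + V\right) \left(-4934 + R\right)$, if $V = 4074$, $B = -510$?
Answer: $-16046190$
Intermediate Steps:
$R = 1004$ ($R = \left(1064 + 450\right) - 510 = 1514 - 510 = 1004$)
$\left(9 + V\right) \left(-4934 + R\right) = \left(9 + 4074\right) \left(-4934 + 1004\right) = 4083 \left(-3930\right) = -16046190$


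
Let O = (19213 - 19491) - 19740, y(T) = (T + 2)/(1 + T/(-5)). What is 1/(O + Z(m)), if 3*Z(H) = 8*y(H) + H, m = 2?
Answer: -9/179996 ≈ -5.0001e-5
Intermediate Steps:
y(T) = (2 + T)/(1 - T/5) (y(T) = (2 + T)/(1 + T*(-⅕)) = (2 + T)/(1 - T/5))
Z(H) = H/3 + 40*(-2 - H)/(3*(-5 + H)) (Z(H) = (8*(5*(-2 - H)/(-5 + H)) + H)/3 = (40*(-2 - H)/(-5 + H) + H)/3 = (H + 40*(-2 - H)/(-5 + H))/3 = H/3 + 40*(-2 - H)/(3*(-5 + H)))
O = -20018 (O = -278 - 19740 = -20018)
1/(O + Z(m)) = 1/(-20018 + (-80 + 2² - 45*2)/(3*(-5 + 2))) = 1/(-20018 + (⅓)*(-80 + 4 - 90)/(-3)) = 1/(-20018 + (⅓)*(-⅓)*(-166)) = 1/(-20018 + 166/9) = 1/(-179996/9) = -9/179996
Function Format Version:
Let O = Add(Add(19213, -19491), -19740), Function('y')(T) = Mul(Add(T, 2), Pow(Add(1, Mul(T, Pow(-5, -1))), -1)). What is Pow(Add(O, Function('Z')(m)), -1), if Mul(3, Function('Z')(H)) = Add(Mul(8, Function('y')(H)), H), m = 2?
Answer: Rational(-9, 179996) ≈ -5.0001e-5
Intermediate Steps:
Function('y')(T) = Mul(Pow(Add(1, Mul(Rational(-1, 5), T)), -1), Add(2, T)) (Function('y')(T) = Mul(Add(2, T), Pow(Add(1, Mul(T, Rational(-1, 5))), -1)) = Mul(Add(2, T), Pow(Add(1, Mul(Rational(-1, 5), T)), -1)) = Mul(Pow(Add(1, Mul(Rational(-1, 5), T)), -1), Add(2, T)))
Function('Z')(H) = Add(Mul(Rational(1, 3), H), Mul(Rational(40, 3), Pow(Add(-5, H), -1), Add(-2, Mul(-1, H)))) (Function('Z')(H) = Mul(Rational(1, 3), Add(Mul(8, Mul(5, Pow(Add(-5, H), -1), Add(-2, Mul(-1, H)))), H)) = Mul(Rational(1, 3), Add(Mul(40, Pow(Add(-5, H), -1), Add(-2, Mul(-1, H))), H)) = Mul(Rational(1, 3), Add(H, Mul(40, Pow(Add(-5, H), -1), Add(-2, Mul(-1, H))))) = Add(Mul(Rational(1, 3), H), Mul(Rational(40, 3), Pow(Add(-5, H), -1), Add(-2, Mul(-1, H)))))
O = -20018 (O = Add(-278, -19740) = -20018)
Pow(Add(O, Function('Z')(m)), -1) = Pow(Add(-20018, Mul(Rational(1, 3), Pow(Add(-5, 2), -1), Add(-80, Pow(2, 2), Mul(-45, 2)))), -1) = Pow(Add(-20018, Mul(Rational(1, 3), Pow(-3, -1), Add(-80, 4, -90))), -1) = Pow(Add(-20018, Mul(Rational(1, 3), Rational(-1, 3), -166)), -1) = Pow(Add(-20018, Rational(166, 9)), -1) = Pow(Rational(-179996, 9), -1) = Rational(-9, 179996)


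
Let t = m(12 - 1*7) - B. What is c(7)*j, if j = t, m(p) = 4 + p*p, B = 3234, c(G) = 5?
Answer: -16025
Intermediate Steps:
m(p) = 4 + p**2
t = -3205 (t = (4 + (12 - 1*7)**2) - 1*3234 = (4 + (12 - 7)**2) - 3234 = (4 + 5**2) - 3234 = (4 + 25) - 3234 = 29 - 3234 = -3205)
j = -3205
c(7)*j = 5*(-3205) = -16025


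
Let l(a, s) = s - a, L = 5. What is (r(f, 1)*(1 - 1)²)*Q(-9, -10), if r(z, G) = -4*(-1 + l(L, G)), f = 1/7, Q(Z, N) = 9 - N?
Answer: 0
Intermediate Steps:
f = ⅐ ≈ 0.14286
r(z, G) = 24 - 4*G (r(z, G) = -4*(-1 + (G - 1*5)) = -4*(-1 + (G - 5)) = -4*(-1 + (-5 + G)) = -4*(-6 + G) = 24 - 4*G)
(r(f, 1)*(1 - 1)²)*Q(-9, -10) = ((24 - 4*1)*(1 - 1)²)*(9 - 1*(-10)) = ((24 - 4)*0²)*(9 + 10) = (20*0)*19 = 0*19 = 0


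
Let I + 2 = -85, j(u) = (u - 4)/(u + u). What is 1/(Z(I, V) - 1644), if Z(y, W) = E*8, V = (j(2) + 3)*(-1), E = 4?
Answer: -1/1612 ≈ -0.00062035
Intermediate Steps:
j(u) = (-4 + u)/(2*u) (j(u) = (-4 + u)/((2*u)) = (-4 + u)*(1/(2*u)) = (-4 + u)/(2*u))
I = -87 (I = -2 - 85 = -87)
V = -5/2 (V = ((½)*(-4 + 2)/2 + 3)*(-1) = ((½)*(½)*(-2) + 3)*(-1) = (-½ + 3)*(-1) = (5/2)*(-1) = -5/2 ≈ -2.5000)
Z(y, W) = 32 (Z(y, W) = 4*8 = 32)
1/(Z(I, V) - 1644) = 1/(32 - 1644) = 1/(-1612) = -1/1612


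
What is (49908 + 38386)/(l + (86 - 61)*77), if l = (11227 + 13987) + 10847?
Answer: 44147/18993 ≈ 2.3244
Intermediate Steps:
l = 36061 (l = 25214 + 10847 = 36061)
(49908 + 38386)/(l + (86 - 61)*77) = (49908 + 38386)/(36061 + (86 - 61)*77) = 88294/(36061 + 25*77) = 88294/(36061 + 1925) = 88294/37986 = 88294*(1/37986) = 44147/18993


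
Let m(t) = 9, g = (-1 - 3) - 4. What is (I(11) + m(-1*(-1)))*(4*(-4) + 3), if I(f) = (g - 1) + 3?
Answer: -39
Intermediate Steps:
g = -8 (g = -4 - 4 = -8)
I(f) = -6 (I(f) = (-8 - 1) + 3 = -9 + 3 = -6)
(I(11) + m(-1*(-1)))*(4*(-4) + 3) = (-6 + 9)*(4*(-4) + 3) = 3*(-16 + 3) = 3*(-13) = -39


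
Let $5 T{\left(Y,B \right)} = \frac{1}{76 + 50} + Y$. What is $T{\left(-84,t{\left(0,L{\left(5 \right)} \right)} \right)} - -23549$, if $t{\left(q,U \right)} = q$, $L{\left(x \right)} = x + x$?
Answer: $\frac{14825287}{630} \approx 23532.0$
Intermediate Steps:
$L{\left(x \right)} = 2 x$
$T{\left(Y,B \right)} = \frac{1}{630} + \frac{Y}{5}$ ($T{\left(Y,B \right)} = \frac{\frac{1}{76 + 50} + Y}{5} = \frac{\frac{1}{126} + Y}{5} = \frac{1}{630} + \frac{Y}{5}$)
$T{\left(-84,t{\left(0,L{\left(5 \right)} \right)} \right)} - -23549 = \left(\frac{1}{630} + \frac{1}{5} \left(-84\right)\right) - -23549 = \left(\frac{1}{630} - \frac{84}{5}\right) + 23549 = - \frac{10583}{630} + 23549 = \frac{14825287}{630}$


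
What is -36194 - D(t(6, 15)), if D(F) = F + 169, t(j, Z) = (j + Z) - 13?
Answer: -36371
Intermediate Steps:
t(j, Z) = -13 + Z + j (t(j, Z) = (Z + j) - 13 = -13 + Z + j)
D(F) = 169 + F
-36194 - D(t(6, 15)) = -36194 - (169 + (-13 + 15 + 6)) = -36194 - (169 + 8) = -36194 - 1*177 = -36194 - 177 = -36371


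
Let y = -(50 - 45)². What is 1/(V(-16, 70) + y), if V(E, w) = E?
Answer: -1/41 ≈ -0.024390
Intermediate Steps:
y = -25 (y = -1*5² = -1*25 = -25)
1/(V(-16, 70) + y) = 1/(-16 - 25) = 1/(-41) = -1/41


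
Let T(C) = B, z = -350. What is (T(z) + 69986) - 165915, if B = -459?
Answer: -96388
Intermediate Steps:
T(C) = -459
(T(z) + 69986) - 165915 = (-459 + 69986) - 165915 = 69527 - 165915 = -96388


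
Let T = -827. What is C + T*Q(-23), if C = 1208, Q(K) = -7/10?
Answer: 17869/10 ≈ 1786.9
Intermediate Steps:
Q(K) = -7/10 (Q(K) = -7*⅒ = -7/10)
C + T*Q(-23) = 1208 - 827*(-7/10) = 1208 + 5789/10 = 17869/10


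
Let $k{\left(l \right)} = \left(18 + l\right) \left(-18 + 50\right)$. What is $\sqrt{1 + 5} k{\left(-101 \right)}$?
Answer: $- 2656 \sqrt{6} \approx -6505.8$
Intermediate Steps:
$k{\left(l \right)} = 576 + 32 l$ ($k{\left(l \right)} = \left(18 + l\right) 32 = 576 + 32 l$)
$\sqrt{1 + 5} k{\left(-101 \right)} = \sqrt{1 + 5} \left(576 + 32 \left(-101\right)\right) = \sqrt{6} \left(576 - 3232\right) = \sqrt{6} \left(-2656\right) = - 2656 \sqrt{6}$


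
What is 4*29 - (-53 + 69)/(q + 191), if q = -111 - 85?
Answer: 596/5 ≈ 119.20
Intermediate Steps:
q = -196
4*29 - (-53 + 69)/(q + 191) = 4*29 - (-53 + 69)/(-196 + 191) = 116 - 16/(-5) = 116 - 16*(-1)/5 = 116 - 1*(-16/5) = 116 + 16/5 = 596/5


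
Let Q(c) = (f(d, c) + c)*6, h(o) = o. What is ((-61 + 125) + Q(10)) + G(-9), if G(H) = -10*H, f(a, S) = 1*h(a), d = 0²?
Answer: 214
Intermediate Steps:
d = 0
f(a, S) = a (f(a, S) = 1*a = a)
Q(c) = 6*c (Q(c) = (0 + c)*6 = c*6 = 6*c)
((-61 + 125) + Q(10)) + G(-9) = ((-61 + 125) + 6*10) - 10*(-9) = (64 + 60) + 90 = 124 + 90 = 214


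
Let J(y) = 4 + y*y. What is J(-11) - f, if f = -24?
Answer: 149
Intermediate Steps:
J(y) = 4 + y²
J(-11) - f = (4 + (-11)²) - 1*(-24) = (4 + 121) + 24 = 125 + 24 = 149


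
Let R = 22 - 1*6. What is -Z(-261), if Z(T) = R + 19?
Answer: -35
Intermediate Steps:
R = 16 (R = 22 - 6 = 16)
Z(T) = 35 (Z(T) = 16 + 19 = 35)
-Z(-261) = -1*35 = -35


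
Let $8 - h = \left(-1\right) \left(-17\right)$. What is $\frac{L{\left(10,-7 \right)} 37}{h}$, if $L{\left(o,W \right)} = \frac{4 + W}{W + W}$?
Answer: $- \frac{37}{42} \approx -0.88095$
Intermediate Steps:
$h = -9$ ($h = 8 - \left(-1\right) \left(-17\right) = 8 - 17 = -9$)
$L{\left(o,W \right)} = \frac{4 + W}{2 W}$
$\frac{L{\left(10,-7 \right)} 37}{h} = \frac{\frac{4 - 7}{2 \left(-7\right)} 37}{-9} = \frac{1}{2} \left(- \frac{1}{7}\right) \left(-3\right) 37 \left(- \frac{1}{9}\right) = \frac{3}{14} \cdot 37 \left(- \frac{1}{9}\right) = \frac{111}{14} \left(- \frac{1}{9}\right) = - \frac{37}{42}$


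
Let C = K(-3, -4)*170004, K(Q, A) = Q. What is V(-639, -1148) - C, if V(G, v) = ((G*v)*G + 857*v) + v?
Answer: -469227480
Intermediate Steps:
V(G, v) = 858*v + v*G² (V(G, v) = (v*G² + 857*v) + v = (857*v + v*G²) + v = 858*v + v*G²)
C = -510012 (C = -3*170004 = -510012)
V(-639, -1148) - C = -1148*(858 + (-639)²) - 1*(-510012) = -1148*(858 + 408321) + 510012 = -1148*409179 + 510012 = -469737492 + 510012 = -469227480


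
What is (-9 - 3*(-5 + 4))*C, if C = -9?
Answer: 54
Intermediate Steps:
(-9 - 3*(-5 + 4))*C = (-9 - 3*(-5 + 4))*(-9) = (-9 - 3*(-1))*(-9) = (-9 + 3)*(-9) = -6*(-9) = 54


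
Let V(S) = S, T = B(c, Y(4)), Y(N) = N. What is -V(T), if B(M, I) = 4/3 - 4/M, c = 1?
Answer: 8/3 ≈ 2.6667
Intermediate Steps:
B(M, I) = 4/3 - 4/M (B(M, I) = 4*(1/3) - 4/M = 4/3 - 4/M)
T = -8/3 (T = 4/3 - 4/1 = 4/3 - 4*1 = 4/3 - 4 = -8/3 ≈ -2.6667)
-V(T) = -1*(-8/3) = 8/3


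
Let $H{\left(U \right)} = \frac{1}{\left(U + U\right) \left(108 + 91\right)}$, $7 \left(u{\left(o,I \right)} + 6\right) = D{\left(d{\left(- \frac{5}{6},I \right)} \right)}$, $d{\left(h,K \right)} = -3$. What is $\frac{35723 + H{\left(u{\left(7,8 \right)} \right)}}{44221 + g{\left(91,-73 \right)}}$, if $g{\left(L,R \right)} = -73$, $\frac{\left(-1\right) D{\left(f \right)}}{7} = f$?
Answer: $\frac{42653261}{52712712} \approx 0.80917$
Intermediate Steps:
$D{\left(f \right)} = - 7 f$
$u{\left(o,I \right)} = -3$ ($u{\left(o,I \right)} = -6 + \frac{\left(-7\right) \left(-3\right)}{7} = -6 + \frac{1}{7} \cdot 21 = -6 + 3 = -3$)
$H{\left(U \right)} = \frac{1}{398 U}$ ($H{\left(U \right)} = \frac{1}{2 U 199} = \frac{1}{398 U}$)
$\frac{35723 + H{\left(u{\left(7,8 \right)} \right)}}{44221 + g{\left(91,-73 \right)}} = \frac{35723 + \frac{1}{398 \left(-3\right)}}{44221 - 73} = \frac{35723 + \frac{1}{398} \left(- \frac{1}{3}\right)}{44148} = \left(35723 - \frac{1}{1194}\right) \frac{1}{44148} = \frac{42653261}{1194} \cdot \frac{1}{44148} = \frac{42653261}{52712712}$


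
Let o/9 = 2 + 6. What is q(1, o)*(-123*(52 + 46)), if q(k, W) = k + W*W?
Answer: -62499990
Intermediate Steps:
o = 72 (o = 9*(2 + 6) = 9*8 = 72)
q(k, W) = k + W²
q(1, o)*(-123*(52 + 46)) = (1 + 72²)*(-123*(52 + 46)) = (1 + 5184)*(-123*98) = 5185*(-12054) = -62499990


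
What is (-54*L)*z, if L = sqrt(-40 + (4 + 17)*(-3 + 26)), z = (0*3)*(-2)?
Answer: 0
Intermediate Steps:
z = 0 (z = 0*(-2) = 0)
L = sqrt(443) (L = sqrt(-40 + 21*23) = sqrt(-40 + 483) = sqrt(443) ≈ 21.048)
(-54*L)*z = -54*sqrt(443)*0 = 0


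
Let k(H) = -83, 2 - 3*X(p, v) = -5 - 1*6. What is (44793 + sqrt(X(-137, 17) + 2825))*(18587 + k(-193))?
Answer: 828849672 + 12336*sqrt(6366) ≈ 8.2983e+8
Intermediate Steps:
X(p, v) = 13/3 (X(p, v) = 2/3 - (-5 - 1*6)/3 = 2/3 - (-5 - 6)/3 = 2/3 - 1/3*(-11) = 2/3 + 11/3 = 13/3)
(44793 + sqrt(X(-137, 17) + 2825))*(18587 + k(-193)) = (44793 + sqrt(13/3 + 2825))*(18587 - 83) = (44793 + sqrt(8488/3))*18504 = (44793 + 2*sqrt(6366)/3)*18504 = 828849672 + 12336*sqrt(6366)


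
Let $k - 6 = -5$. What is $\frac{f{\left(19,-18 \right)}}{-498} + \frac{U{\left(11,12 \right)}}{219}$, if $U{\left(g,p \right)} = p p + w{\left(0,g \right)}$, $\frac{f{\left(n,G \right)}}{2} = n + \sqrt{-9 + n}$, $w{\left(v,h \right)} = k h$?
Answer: $\frac{3826}{6059} - \frac{\sqrt{10}}{249} \approx 0.61876$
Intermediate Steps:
$k = 1$ ($k = 6 - 5 = 1$)
$w{\left(v,h \right)} = h$ ($w{\left(v,h \right)} = 1 h = h$)
$f{\left(n,G \right)} = 2 n + 2 \sqrt{-9 + n}$ ($f{\left(n,G \right)} = 2 \left(n + \sqrt{-9 + n}\right) = 2 n + 2 \sqrt{-9 + n}$)
$U{\left(g,p \right)} = g + p^{2}$ ($U{\left(g,p \right)} = p p + g = p^{2} + g = g + p^{2}$)
$\frac{f{\left(19,-18 \right)}}{-498} + \frac{U{\left(11,12 \right)}}{219} = \frac{2 \cdot 19 + 2 \sqrt{-9 + 19}}{-498} + \frac{11 + 12^{2}}{219} = \left(38 + 2 \sqrt{10}\right) \left(- \frac{1}{498}\right) + \left(11 + 144\right) \frac{1}{219} = \left(- \frac{19}{249} - \frac{\sqrt{10}}{249}\right) + 155 \cdot \frac{1}{219} = \left(- \frac{19}{249} - \frac{\sqrt{10}}{249}\right) + \frac{155}{219} = \frac{3826}{6059} - \frac{\sqrt{10}}{249}$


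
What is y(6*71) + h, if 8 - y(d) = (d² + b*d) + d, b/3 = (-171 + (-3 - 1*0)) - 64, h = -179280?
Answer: -57010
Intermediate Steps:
b = -714 (b = 3*((-171 + (-3 - 1*0)) - 64) = 3*((-171 + (-3 + 0)) - 64) = 3*((-171 - 3) - 64) = 3*(-174 - 64) = 3*(-238) = -714)
y(d) = 8 - d² + 713*d (y(d) = 8 - ((d² - 714*d) + d) = 8 - (d² - 713*d) = 8 + (-d² + 713*d) = 8 - d² + 713*d)
y(6*71) + h = (8 - (6*71)² + 713*(6*71)) - 179280 = (8 - 1*426² + 713*426) - 179280 = (8 - 1*181476 + 303738) - 179280 = (8 - 181476 + 303738) - 179280 = 122270 - 179280 = -57010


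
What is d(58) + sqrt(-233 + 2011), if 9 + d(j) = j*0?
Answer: -9 + sqrt(1778) ≈ 33.166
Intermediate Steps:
d(j) = -9 (d(j) = -9 + j*0 = -9 + 0 = -9)
d(58) + sqrt(-233 + 2011) = -9 + sqrt(-233 + 2011) = -9 + sqrt(1778)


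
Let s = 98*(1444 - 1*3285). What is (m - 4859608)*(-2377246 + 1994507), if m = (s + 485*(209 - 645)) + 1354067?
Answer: 1491694250641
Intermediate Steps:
s = -180418 (s = 98*(1444 - 3285) = 98*(-1841) = -180418)
m = 962189 (m = (-180418 + 485*(209 - 645)) + 1354067 = (-180418 + 485*(-436)) + 1354067 = (-180418 - 211460) + 1354067 = -391878 + 1354067 = 962189)
(m - 4859608)*(-2377246 + 1994507) = (962189 - 4859608)*(-2377246 + 1994507) = -3897419*(-382739) = 1491694250641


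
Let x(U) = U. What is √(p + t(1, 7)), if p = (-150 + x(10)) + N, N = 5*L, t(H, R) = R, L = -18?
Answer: I*√223 ≈ 14.933*I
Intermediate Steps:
N = -90 (N = 5*(-18) = -90)
p = -230 (p = (-150 + 10) - 90 = -140 - 90 = -230)
√(p + t(1, 7)) = √(-230 + 7) = √(-223) = I*√223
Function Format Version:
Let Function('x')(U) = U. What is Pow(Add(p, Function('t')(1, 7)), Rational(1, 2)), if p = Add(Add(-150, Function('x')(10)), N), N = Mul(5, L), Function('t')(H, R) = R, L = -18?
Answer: Mul(I, Pow(223, Rational(1, 2))) ≈ Mul(14.933, I)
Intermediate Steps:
N = -90 (N = Mul(5, -18) = -90)
p = -230 (p = Add(Add(-150, 10), -90) = Add(-140, -90) = -230)
Pow(Add(p, Function('t')(1, 7)), Rational(1, 2)) = Pow(Add(-230, 7), Rational(1, 2)) = Pow(-223, Rational(1, 2)) = Mul(I, Pow(223, Rational(1, 2)))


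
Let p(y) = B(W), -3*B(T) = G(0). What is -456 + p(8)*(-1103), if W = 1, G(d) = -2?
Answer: -3574/3 ≈ -1191.3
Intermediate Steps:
B(T) = ⅔ (B(T) = -⅓*(-2) = ⅔)
p(y) = ⅔
-456 + p(8)*(-1103) = -456 + (⅔)*(-1103) = -456 - 2206/3 = -3574/3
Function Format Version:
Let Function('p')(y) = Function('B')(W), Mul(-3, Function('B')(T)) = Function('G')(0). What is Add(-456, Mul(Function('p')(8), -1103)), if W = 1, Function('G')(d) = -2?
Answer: Rational(-3574, 3) ≈ -1191.3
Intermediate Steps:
Function('B')(T) = Rational(2, 3) (Function('B')(T) = Mul(Rational(-1, 3), -2) = Rational(2, 3))
Function('p')(y) = Rational(2, 3)
Add(-456, Mul(Function('p')(8), -1103)) = Add(-456, Mul(Rational(2, 3), -1103)) = Add(-456, Rational(-2206, 3)) = Rational(-3574, 3)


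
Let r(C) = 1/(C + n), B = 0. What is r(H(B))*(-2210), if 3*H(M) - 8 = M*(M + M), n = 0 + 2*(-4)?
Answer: 3315/8 ≈ 414.38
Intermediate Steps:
n = -8 (n = 0 - 8 = -8)
H(M) = 8/3 + 2*M²/3 (H(M) = 8/3 + (M*(M + M))/3 = 8/3 + (M*(2*M))/3 = 8/3 + (2*M²)/3 = 8/3 + 2*M²/3)
r(C) = 1/(-8 + C) (r(C) = 1/(C - 8) = 1/(-8 + C))
r(H(B))*(-2210) = -2210/(-8 + (8/3 + (⅔)*0²)) = -2210/(-8 + (8/3 + (⅔)*0)) = -2210/(-8 + (8/3 + 0)) = -2210/(-8 + 8/3) = -2210/(-16/3) = -3/16*(-2210) = 3315/8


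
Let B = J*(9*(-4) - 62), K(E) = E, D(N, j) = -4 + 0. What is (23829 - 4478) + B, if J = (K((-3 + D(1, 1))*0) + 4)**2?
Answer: 17783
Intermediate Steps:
D(N, j) = -4
J = 16 (J = ((-3 - 4)*0 + 4)**2 = (-7*0 + 4)**2 = (0 + 4)**2 = 4**2 = 16)
B = -1568 (B = 16*(9*(-4) - 62) = 16*(-36 - 62) = 16*(-98) = -1568)
(23829 - 4478) + B = (23829 - 4478) - 1568 = 19351 - 1568 = 17783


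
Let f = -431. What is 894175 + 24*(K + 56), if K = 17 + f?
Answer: 885583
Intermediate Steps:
K = -414 (K = 17 - 431 = -414)
894175 + 24*(K + 56) = 894175 + 24*(-414 + 56) = 894175 + 24*(-358) = 894175 - 8592 = 885583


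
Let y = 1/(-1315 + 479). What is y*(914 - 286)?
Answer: -157/209 ≈ -0.75120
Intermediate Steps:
y = -1/836 (y = 1/(-836) = -1/836 ≈ -0.0011962)
y*(914 - 286) = -(914 - 286)/836 = -1/836*628 = -157/209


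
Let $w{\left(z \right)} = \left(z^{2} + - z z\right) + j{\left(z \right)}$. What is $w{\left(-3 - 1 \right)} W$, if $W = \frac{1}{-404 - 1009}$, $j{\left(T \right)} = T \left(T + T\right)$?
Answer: $- \frac{32}{1413} \approx -0.022647$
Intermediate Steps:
$j{\left(T \right)} = 2 T^{2}$ ($j{\left(T \right)} = T 2 T = 2 T^{2}$)
$w{\left(z \right)} = 2 z^{2}$ ($w{\left(z \right)} = \left(z^{2} + - z z\right) + 2 z^{2} = \left(z^{2} - z^{2}\right) + 2 z^{2} = 0 + 2 z^{2} = 2 z^{2}$)
$W = - \frac{1}{1413}$ ($W = \frac{1}{-1413} = - \frac{1}{1413} \approx -0.00070771$)
$w{\left(-3 - 1 \right)} W = 2 \left(-3 - 1\right)^{2} \left(- \frac{1}{1413}\right) = 2 \left(-4\right)^{2} \left(- \frac{1}{1413}\right) = 2 \cdot 16 \left(- \frac{1}{1413}\right) = 32 \left(- \frac{1}{1413}\right) = - \frac{32}{1413}$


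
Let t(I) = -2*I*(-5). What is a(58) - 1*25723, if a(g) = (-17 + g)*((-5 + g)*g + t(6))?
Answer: 102771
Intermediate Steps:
t(I) = 10*I
a(g) = (-17 + g)*(60 + g*(-5 + g)) (a(g) = (-17 + g)*((-5 + g)*g + 10*6) = (-17 + g)*(g*(-5 + g) + 60) = (-17 + g)*(60 + g*(-5 + g)))
a(58) - 1*25723 = (-1020 + 58³ - 22*58² + 145*58) - 1*25723 = (-1020 + 195112 - 22*3364 + 8410) - 25723 = (-1020 + 195112 - 74008 + 8410) - 25723 = 128494 - 25723 = 102771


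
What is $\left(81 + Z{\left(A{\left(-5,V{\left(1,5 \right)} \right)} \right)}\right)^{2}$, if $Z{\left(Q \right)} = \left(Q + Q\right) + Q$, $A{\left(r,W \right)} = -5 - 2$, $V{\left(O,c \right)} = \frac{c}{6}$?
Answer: $3600$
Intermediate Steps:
$V{\left(O,c \right)} = \frac{c}{6}$ ($V{\left(O,c \right)} = c \frac{1}{6} = \frac{c}{6}$)
$A{\left(r,W \right)} = -7$ ($A{\left(r,W \right)} = -5 - 2 = -7$)
$Z{\left(Q \right)} = 3 Q$ ($Z{\left(Q \right)} = 2 Q + Q = 3 Q$)
$\left(81 + Z{\left(A{\left(-5,V{\left(1,5 \right)} \right)} \right)}\right)^{2} = \left(81 + 3 \left(-7\right)\right)^{2} = \left(81 - 21\right)^{2} = 60^{2} = 3600$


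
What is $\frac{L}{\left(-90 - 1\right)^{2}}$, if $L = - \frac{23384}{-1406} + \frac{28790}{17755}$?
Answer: $\frac{1231518}{558710789} \approx 0.0022042$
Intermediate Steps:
$L = \frac{1231518}{67469}$ ($L = \left(-23384\right) \left(- \frac{1}{1406}\right) + 28790 \cdot \frac{1}{17755} = \frac{316}{19} + \frac{5758}{3551} = \frac{1231518}{67469} \approx 18.253$)
$\frac{L}{\left(-90 - 1\right)^{2}} = \frac{1231518}{67469 \left(-90 - 1\right)^{2}} = \frac{1231518}{67469 \left(-91\right)^{2}} = \frac{1231518}{67469 \cdot 8281} = \frac{1231518}{67469} \cdot \frac{1}{8281} = \frac{1231518}{558710789}$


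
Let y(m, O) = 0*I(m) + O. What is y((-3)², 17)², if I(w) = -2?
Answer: 289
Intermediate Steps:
y(m, O) = O (y(m, O) = 0*(-2) + O = 0 + O = O)
y((-3)², 17)² = 17² = 289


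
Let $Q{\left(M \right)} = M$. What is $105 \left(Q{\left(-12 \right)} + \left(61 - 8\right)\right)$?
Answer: $4305$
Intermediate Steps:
$105 \left(Q{\left(-12 \right)} + \left(61 - 8\right)\right) = 105 \left(-12 + \left(61 - 8\right)\right) = 105 \left(-12 + 53\right) = 105 \cdot 41 = 4305$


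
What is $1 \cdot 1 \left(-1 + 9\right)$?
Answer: $8$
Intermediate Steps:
$1 \cdot 1 \left(-1 + 9\right) = 1 \cdot 8 = 8$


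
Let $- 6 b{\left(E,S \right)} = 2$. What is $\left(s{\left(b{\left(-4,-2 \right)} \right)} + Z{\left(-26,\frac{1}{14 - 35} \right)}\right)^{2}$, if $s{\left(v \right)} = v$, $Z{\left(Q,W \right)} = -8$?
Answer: $\frac{625}{9} \approx 69.444$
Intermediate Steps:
$b{\left(E,S \right)} = - \frac{1}{3}$ ($b{\left(E,S \right)} = \left(- \frac{1}{6}\right) 2 = - \frac{1}{3}$)
$\left(s{\left(b{\left(-4,-2 \right)} \right)} + Z{\left(-26,\frac{1}{14 - 35} \right)}\right)^{2} = \left(- \frac{1}{3} - 8\right)^{2} = \left(- \frac{25}{3}\right)^{2} = \frac{625}{9}$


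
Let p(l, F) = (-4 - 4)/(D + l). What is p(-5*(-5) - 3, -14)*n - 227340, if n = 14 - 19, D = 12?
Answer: -3864760/17 ≈ -2.2734e+5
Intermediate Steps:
p(l, F) = -8/(12 + l) (p(l, F) = (-4 - 4)/(12 + l) = -8/(12 + l))
n = -5
p(-5*(-5) - 3, -14)*n - 227340 = -8/(12 + (-5*(-5) - 3))*(-5) - 227340 = -8/(12 + (25 - 3))*(-5) - 227340 = -8/(12 + 22)*(-5) - 227340 = -8/34*(-5) - 227340 = -8*1/34*(-5) - 227340 = -4/17*(-5) - 227340 = 20/17 - 227340 = -3864760/17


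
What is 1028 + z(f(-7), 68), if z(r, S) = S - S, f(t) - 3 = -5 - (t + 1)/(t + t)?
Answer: 1028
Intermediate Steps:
f(t) = -2 - (1 + t)/(2*t) (f(t) = 3 + (-5 - (t + 1)/(t + t)) = 3 + (-5 - (1 + t)/(2*t)) = -2 - (1 + t)/(2*t))
z(r, S) = 0
1028 + z(f(-7), 68) = 1028 + 0 = 1028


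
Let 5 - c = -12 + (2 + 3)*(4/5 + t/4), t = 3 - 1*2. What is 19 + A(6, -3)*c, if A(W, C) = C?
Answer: -65/4 ≈ -16.250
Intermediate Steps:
t = 1 (t = 3 - 2 = 1)
c = 47/4 (c = 5 - (-12 + (2 + 3)*(4/5 + 1/4)) = 5 - (-12 + 5*(4*(1/5) + 1*(1/4))) = 5 - (-12 + 5*(4/5 + 1/4)) = 5 - (-12 + 5*(21/20)) = 5 - (-12 + 21/4) = 5 - 1*(-27/4) = 5 + 27/4 = 47/4 ≈ 11.750)
19 + A(6, -3)*c = 19 - 3*47/4 = 19 - 141/4 = -65/4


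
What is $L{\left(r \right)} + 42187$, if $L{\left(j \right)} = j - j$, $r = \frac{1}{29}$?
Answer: $42187$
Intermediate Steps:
$r = \frac{1}{29} \approx 0.034483$
$L{\left(j \right)} = 0$
$L{\left(r \right)} + 42187 = 0 + 42187 = 42187$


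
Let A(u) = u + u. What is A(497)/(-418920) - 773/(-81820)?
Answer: 3031201/428450430 ≈ 0.0070748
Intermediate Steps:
A(u) = 2*u
A(497)/(-418920) - 773/(-81820) = (2*497)/(-418920) - 773/(-81820) = 994*(-1/418920) - 773*(-1/81820) = -497/209460 + 773/81820 = 3031201/428450430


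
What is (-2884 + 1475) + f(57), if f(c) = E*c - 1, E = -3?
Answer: -1581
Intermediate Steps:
f(c) = -1 - 3*c (f(c) = -3*c - 1 = -1 - 3*c)
(-2884 + 1475) + f(57) = (-2884 + 1475) + (-1 - 3*57) = -1409 + (-1 - 171) = -1409 - 172 = -1581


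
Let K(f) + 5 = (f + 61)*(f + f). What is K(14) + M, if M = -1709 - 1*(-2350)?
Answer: 2736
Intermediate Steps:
K(f) = -5 + 2*f*(61 + f) (K(f) = -5 + (f + 61)*(f + f) = -5 + (61 + f)*(2*f) = -5 + 2*f*(61 + f))
M = 641 (M = -1709 + 2350 = 641)
K(14) + M = (-5 + 2*14**2 + 122*14) + 641 = (-5 + 2*196 + 1708) + 641 = (-5 + 392 + 1708) + 641 = 2095 + 641 = 2736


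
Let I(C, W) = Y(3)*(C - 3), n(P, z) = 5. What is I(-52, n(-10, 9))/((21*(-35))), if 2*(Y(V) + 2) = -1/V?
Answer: -143/882 ≈ -0.16213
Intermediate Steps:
Y(V) = -2 - 1/(2*V) (Y(V) = -2 + (-1/V)/2 = -2 - 1/(2*V))
I(C, W) = 13/2 - 13*C/6 (I(C, W) = (-2 - ½/3)*(C - 3) = (-2 - ½*⅓)*(-3 + C) = (-2 - ⅙)*(-3 + C) = -13*(-3 + C)/6 = 13/2 - 13*C/6)
I(-52, n(-10, 9))/((21*(-35))) = (13/2 - 13/6*(-52))/((21*(-35))) = (13/2 + 338/3)/(-735) = (715/6)*(-1/735) = -143/882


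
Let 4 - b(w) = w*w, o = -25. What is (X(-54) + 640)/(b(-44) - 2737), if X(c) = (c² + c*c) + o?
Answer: -921/667 ≈ -1.3808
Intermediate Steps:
b(w) = 4 - w² (b(w) = 4 - w*w = 4 - w²)
X(c) = -25 + 2*c² (X(c) = (c² + c*c) - 25 = (c² + c²) - 25 = 2*c² - 25 = -25 + 2*c²)
(X(-54) + 640)/(b(-44) - 2737) = ((-25 + 2*(-54)²) + 640)/((4 - 1*(-44)²) - 2737) = ((-25 + 2*2916) + 640)/((4 - 1*1936) - 2737) = ((-25 + 5832) + 640)/((4 - 1936) - 2737) = (5807 + 640)/(-1932 - 2737) = 6447/(-4669) = 6447*(-1/4669) = -921/667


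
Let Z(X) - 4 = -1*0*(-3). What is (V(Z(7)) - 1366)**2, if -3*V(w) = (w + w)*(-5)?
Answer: 16467364/9 ≈ 1.8297e+6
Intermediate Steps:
Z(X) = 4 (Z(X) = 4 - 1*0*(-3) = 4 + 0*(-3) = 4 + 0 = 4)
V(w) = 10*w/3 (V(w) = -(w + w)*(-5)/3 = -2*w*(-5)/3 = -(-10)*w/3 = 10*w/3)
(V(Z(7)) - 1366)**2 = ((10/3)*4 - 1366)**2 = (40/3 - 1366)**2 = (-4058/3)**2 = 16467364/9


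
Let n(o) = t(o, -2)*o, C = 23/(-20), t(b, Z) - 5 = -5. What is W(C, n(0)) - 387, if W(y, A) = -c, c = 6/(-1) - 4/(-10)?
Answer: -1907/5 ≈ -381.40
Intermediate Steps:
t(b, Z) = 0 (t(b, Z) = 5 - 5 = 0)
C = -23/20 (C = 23*(-1/20) = -23/20 ≈ -1.1500)
c = -28/5 (c = 6*(-1) - 4*(-⅒) = -6 + ⅖ = -28/5 ≈ -5.6000)
n(o) = 0 (n(o) = 0*o = 0)
W(y, A) = 28/5 (W(y, A) = -1*(-28/5) = 28/5)
W(C, n(0)) - 387 = 28/5 - 387 = -1907/5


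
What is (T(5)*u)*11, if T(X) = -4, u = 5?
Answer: -220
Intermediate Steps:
(T(5)*u)*11 = -4*5*11 = -20*11 = -220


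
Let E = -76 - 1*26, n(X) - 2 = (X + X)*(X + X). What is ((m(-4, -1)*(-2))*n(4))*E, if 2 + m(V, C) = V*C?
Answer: 26928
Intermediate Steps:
m(V, C) = -2 + C*V (m(V, C) = -2 + V*C = -2 + C*V)
n(X) = 2 + 4*X² (n(X) = 2 + (X + X)*(X + X) = 2 + (2*X)*(2*X) = 2 + 4*X²)
E = -102 (E = -76 - 26 = -102)
((m(-4, -1)*(-2))*n(4))*E = (((-2 - 1*(-4))*(-2))*(2 + 4*4²))*(-102) = (((-2 + 4)*(-2))*(2 + 4*16))*(-102) = ((2*(-2))*(2 + 64))*(-102) = -4*66*(-102) = -264*(-102) = 26928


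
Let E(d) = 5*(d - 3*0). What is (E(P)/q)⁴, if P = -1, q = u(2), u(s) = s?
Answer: 625/16 ≈ 39.063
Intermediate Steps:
q = 2
E(d) = 5*d (E(d) = 5*(d + 0) = 5*d)
(E(P)/q)⁴ = ((5*(-1))/2)⁴ = (-5*½)⁴ = (-5/2)⁴ = 625/16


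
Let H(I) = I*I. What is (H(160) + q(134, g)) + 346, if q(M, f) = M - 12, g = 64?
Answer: 26068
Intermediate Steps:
q(M, f) = -12 + M
H(I) = I**2
(H(160) + q(134, g)) + 346 = (160**2 + (-12 + 134)) + 346 = (25600 + 122) + 346 = 25722 + 346 = 26068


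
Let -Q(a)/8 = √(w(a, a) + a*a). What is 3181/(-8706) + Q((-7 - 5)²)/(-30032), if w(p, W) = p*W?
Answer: -3181/8706 + 72*√2/1877 ≈ -0.31113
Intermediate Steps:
w(p, W) = W*p
Q(a) = -8*√2*√(a²) (Q(a) = -8*√(a*a + a*a) = -8*√(a² + a²) = -8*√2*√(a²))
3181/(-8706) + Q((-7 - 5)²)/(-30032) = 3181/(-8706) - 8*√2*√(((-7 - 5)²)²)/(-30032) = 3181*(-1/8706) - 8*√2*√(((-12)²)²)*(-1/30032) = -3181/8706 - 8*√2*√(144²)*(-1/30032) = -3181/8706 - 8*√2*√20736*(-1/30032) = -3181/8706 - 8*√2*144*(-1/30032) = -3181/8706 - 1152*√2*(-1/30032) = -3181/8706 + 72*√2/1877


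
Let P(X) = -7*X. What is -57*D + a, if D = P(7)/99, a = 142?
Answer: 5617/33 ≈ 170.21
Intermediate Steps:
D = -49/99 (D = -7*7/99 = -49*1/99 = -49/99 ≈ -0.49495)
-57*D + a = -57*(-49/99) + 142 = 931/33 + 142 = 5617/33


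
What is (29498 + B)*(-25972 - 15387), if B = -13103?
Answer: -678080805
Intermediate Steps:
(29498 + B)*(-25972 - 15387) = (29498 - 13103)*(-25972 - 15387) = 16395*(-41359) = -678080805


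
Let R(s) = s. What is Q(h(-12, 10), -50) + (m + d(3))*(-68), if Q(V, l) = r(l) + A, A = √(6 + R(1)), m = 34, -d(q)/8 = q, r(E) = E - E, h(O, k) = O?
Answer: -680 + √7 ≈ -677.35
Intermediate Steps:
r(E) = 0
d(q) = -8*q
A = √7 (A = √(6 + 1) = √7 ≈ 2.6458)
Q(V, l) = √7 (Q(V, l) = 0 + √7 = √7)
Q(h(-12, 10), -50) + (m + d(3))*(-68) = √7 + (34 - 8*3)*(-68) = √7 + (34 - 24)*(-68) = √7 + 10*(-68) = √7 - 680 = -680 + √7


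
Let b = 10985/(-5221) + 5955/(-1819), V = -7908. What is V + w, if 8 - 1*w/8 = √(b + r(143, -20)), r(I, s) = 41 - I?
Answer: -7844 - 16*I*√2421180756557333/9496999 ≈ -7844.0 - 82.899*I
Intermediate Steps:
b = -51072770/9496999 (b = 10985*(-1/5221) + 5955*(-1/1819) = -10985/5221 - 5955/1819 = -51072770/9496999 ≈ -5.3778)
w = 64 - 16*I*√2421180756557333/9496999 (w = 64 - 8*√(-51072770/9496999 + (41 - 1*143)) = 64 - 8*√(-51072770/9496999 + (41 - 143)) = 64 - 8*√(-51072770/9496999 - 102) = 64 - 16*I*√2421180756557333/9496999 ≈ 64.0 - 82.899*I)
V + w = -7908 + (64 - 16*I*√2421180756557333/9496999) = -7844 - 16*I*√2421180756557333/9496999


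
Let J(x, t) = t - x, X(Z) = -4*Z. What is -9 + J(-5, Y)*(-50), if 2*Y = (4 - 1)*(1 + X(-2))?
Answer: -934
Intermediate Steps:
Y = 27/2 (Y = ((4 - 1)*(1 - 4*(-2)))/2 = (3*(1 + 8))/2 = (3*9)/2 = (½)*27 = 27/2 ≈ 13.500)
-9 + J(-5, Y)*(-50) = -9 + (27/2 - 1*(-5))*(-50) = -9 + (27/2 + 5)*(-50) = -9 + (37/2)*(-50) = -9 - 925 = -934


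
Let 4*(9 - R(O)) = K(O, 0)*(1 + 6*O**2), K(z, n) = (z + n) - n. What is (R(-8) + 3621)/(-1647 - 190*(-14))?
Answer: 4400/1013 ≈ 4.3435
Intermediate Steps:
K(z, n) = z (K(z, n) = (n + z) - n = z)
R(O) = 9 - O*(1 + 6*O**2)/4
(R(-8) + 3621)/(-1647 - 190*(-14)) = ((9 - 3/2*(-8)**3 - 1/4*(-8)) + 3621)/(-1647 - 190*(-14)) = ((9 - 3/2*(-512) + 2) + 3621)/(-1647 + 2660) = ((9 + 768 + 2) + 3621)/1013 = (779 + 3621)*(1/1013) = 4400*(1/1013) = 4400/1013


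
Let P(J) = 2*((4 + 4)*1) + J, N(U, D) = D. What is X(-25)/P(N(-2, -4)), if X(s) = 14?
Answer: 7/6 ≈ 1.1667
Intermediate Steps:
P(J) = 16 + J (P(J) = 2*(8*1) + J = 2*8 + J = 16 + J)
X(-25)/P(N(-2, -4)) = 14/(16 - 4) = 14/12 = 14*(1/12) = 7/6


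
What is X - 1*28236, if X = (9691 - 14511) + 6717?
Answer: -26339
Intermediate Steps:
X = 1897 (X = -4820 + 6717 = 1897)
X - 1*28236 = 1897 - 1*28236 = 1897 - 28236 = -26339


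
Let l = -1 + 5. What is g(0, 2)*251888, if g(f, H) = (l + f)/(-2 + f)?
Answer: -503776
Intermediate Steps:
l = 4
g(f, H) = (4 + f)/(-2 + f)
g(0, 2)*251888 = ((4 + 0)/(-2 + 0))*251888 = (4/(-2))*251888 = -½*4*251888 = -2*251888 = -503776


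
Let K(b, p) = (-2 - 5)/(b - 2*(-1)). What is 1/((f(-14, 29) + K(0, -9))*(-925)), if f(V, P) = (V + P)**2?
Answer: -2/409775 ≈ -4.8807e-6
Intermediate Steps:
K(b, p) = -7/(2 + b) (K(b, p) = -7/(b + 2) = -7/(2 + b))
f(V, P) = (P + V)**2
1/((f(-14, 29) + K(0, -9))*(-925)) = 1/(((29 - 14)**2 - 7/(2 + 0))*(-925)) = 1/((15**2 - 7/2)*(-925)) = 1/((225 - 7*1/2)*(-925)) = 1/((225 - 7/2)*(-925)) = 1/((443/2)*(-925)) = 1/(-409775/2) = -2/409775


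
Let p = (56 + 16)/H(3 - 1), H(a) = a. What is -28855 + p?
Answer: -28819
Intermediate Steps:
p = 36 (p = (56 + 16)/(3 - 1) = 72/2 = 72*(½) = 36)
-28855 + p = -28855 + 36 = -28819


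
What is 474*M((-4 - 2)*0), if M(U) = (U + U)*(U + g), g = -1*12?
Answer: 0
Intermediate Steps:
g = -12
M(U) = 2*U*(-12 + U) (M(U) = (U + U)*(U - 12) = (2*U)*(-12 + U) = 2*U*(-12 + U))
474*M((-4 - 2)*0) = 474*(2*((-4 - 2)*0)*(-12 + (-4 - 2)*0)) = 474*(2*(-6*0)*(-12 - 6*0)) = 474*(2*0*(-12 + 0)) = 474*(2*0*(-12)) = 474*0 = 0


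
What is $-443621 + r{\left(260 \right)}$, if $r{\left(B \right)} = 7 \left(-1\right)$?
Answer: $-443628$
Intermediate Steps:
$r{\left(B \right)} = -7$
$-443621 + r{\left(260 \right)} = -443621 - 7 = -443628$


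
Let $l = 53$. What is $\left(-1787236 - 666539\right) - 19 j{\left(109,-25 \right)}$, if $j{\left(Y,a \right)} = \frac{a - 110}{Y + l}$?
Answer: $- \frac{14722555}{6} \approx -2.4538 \cdot 10^{6}$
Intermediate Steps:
$j{\left(Y,a \right)} = \frac{-110 + a}{53 + Y}$ ($j{\left(Y,a \right)} = \frac{a - 110}{Y + 53} = \frac{-110 + a}{53 + Y}$)
$\left(-1787236 - 666539\right) - 19 j{\left(109,-25 \right)} = \left(-1787236 - 666539\right) - 19 \frac{-110 - 25}{53 + 109} = -2453775 - 19 \cdot \frac{1}{162} \left(-135\right) = -2453775 - - \frac{95}{6} = -2453775 + \frac{95}{6} = - \frac{14722555}{6}$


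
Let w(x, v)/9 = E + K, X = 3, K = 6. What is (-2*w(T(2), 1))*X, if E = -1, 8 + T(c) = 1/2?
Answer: -270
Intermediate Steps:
T(c) = -15/2 (T(c) = -8 + 1/2 = -8 + ½ = -15/2)
w(x, v) = 45 (w(x, v) = 9*(-1 + 6) = 9*5 = 45)
(-2*w(T(2), 1))*X = -2*45*3 = -90*3 = -270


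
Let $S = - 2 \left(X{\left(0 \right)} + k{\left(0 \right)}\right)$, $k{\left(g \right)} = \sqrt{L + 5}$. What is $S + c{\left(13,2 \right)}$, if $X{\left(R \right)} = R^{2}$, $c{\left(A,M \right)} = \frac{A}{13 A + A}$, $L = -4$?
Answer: $- \frac{27}{14} \approx -1.9286$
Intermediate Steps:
$c{\left(A,M \right)} = \frac{1}{14}$ ($c{\left(A,M \right)} = \frac{A}{14 A} = A \frac{1}{14 A} = \frac{1}{14}$)
$k{\left(g \right)} = 1$ ($k{\left(g \right)} = \sqrt{-4 + 5} = \sqrt{1} = 1$)
$S = -2$ ($S = - 2 \left(0^{2} + 1\right) = - 2 \left(0 + 1\right) = \left(-2\right) 1 = -2$)
$S + c{\left(13,2 \right)} = -2 + \frac{1}{14} = - \frac{27}{14}$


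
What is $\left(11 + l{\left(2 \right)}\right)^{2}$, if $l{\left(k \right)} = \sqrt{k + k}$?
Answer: $169$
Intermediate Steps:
$l{\left(k \right)} = \sqrt{2} \sqrt{k}$ ($l{\left(k \right)} = \sqrt{2 k} = \sqrt{2} \sqrt{k}$)
$\left(11 + l{\left(2 \right)}\right)^{2} = \left(11 + \sqrt{2} \sqrt{2}\right)^{2} = \left(11 + 2\right)^{2} = 13^{2} = 169$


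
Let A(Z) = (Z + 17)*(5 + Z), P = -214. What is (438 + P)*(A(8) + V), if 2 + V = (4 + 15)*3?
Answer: 85120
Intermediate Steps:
A(Z) = (5 + Z)*(17 + Z) (A(Z) = (17 + Z)*(5 + Z) = (5 + Z)*(17 + Z))
V = 55 (V = -2 + (4 + 15)*3 = -2 + 19*3 = -2 + 57 = 55)
(438 + P)*(A(8) + V) = (438 - 214)*((85 + 8² + 22*8) + 55) = 224*((85 + 64 + 176) + 55) = 224*(325 + 55) = 224*380 = 85120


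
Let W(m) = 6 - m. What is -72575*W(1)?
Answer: -362875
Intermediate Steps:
-72575*W(1) = -72575*(6 - 1*1) = -72575*(6 - 1) = -72575*5 = -362875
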